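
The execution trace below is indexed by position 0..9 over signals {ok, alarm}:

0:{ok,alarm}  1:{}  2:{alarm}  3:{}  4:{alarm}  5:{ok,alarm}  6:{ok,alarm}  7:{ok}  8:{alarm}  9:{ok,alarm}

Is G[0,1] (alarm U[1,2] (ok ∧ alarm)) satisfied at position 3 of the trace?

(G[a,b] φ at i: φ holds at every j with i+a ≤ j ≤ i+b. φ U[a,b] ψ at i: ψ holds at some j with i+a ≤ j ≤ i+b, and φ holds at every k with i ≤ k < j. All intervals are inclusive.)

Check (alarm U[1,2] (ok ∧ alarm)) at every j in [3,4]:
  j=3: fails
  j=4: holds
Fails at j=3 → formula fails.

No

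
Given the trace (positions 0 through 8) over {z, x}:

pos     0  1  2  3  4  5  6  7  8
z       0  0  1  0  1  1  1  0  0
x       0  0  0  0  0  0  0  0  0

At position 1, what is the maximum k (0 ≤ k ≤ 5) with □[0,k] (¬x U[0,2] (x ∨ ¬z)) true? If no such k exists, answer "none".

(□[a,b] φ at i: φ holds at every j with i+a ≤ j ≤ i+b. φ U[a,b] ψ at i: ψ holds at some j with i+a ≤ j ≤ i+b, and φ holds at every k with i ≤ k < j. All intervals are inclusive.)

2

(¬x U[0,2] (x ∨ ¬z)) must hold from j=1 onward; find where it first fails.
  j=1: holds
  j=2: holds
  j=3: holds
  j=4: fails
Holds on [1,3], so largest k = 2.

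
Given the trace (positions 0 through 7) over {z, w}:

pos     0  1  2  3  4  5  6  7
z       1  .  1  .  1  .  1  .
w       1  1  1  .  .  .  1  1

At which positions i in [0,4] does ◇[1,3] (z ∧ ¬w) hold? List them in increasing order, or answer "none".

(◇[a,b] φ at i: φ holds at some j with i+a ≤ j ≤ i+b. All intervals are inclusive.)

1, 2, 3

Evaluate at each i in [0,4]:
  i=0: ✗ (none in [1,3])
  i=1: ✓ (witness j=4)
  i=2: ✓ (witness j=4)
  i=3: ✓ (witness j=4)
  i=4: ✗ (none in [5,7])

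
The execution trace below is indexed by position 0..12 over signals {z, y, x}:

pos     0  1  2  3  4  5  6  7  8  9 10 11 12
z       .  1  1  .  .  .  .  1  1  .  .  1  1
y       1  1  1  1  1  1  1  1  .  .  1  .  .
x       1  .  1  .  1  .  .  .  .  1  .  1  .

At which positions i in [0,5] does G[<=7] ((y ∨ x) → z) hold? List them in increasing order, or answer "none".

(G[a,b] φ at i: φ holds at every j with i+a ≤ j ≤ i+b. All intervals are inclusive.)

Evaluate at each i in [0,5]:
  i=0: ✗ (fails at j=0)
  i=1: ✗ (fails at j=3)
  i=2: ✗ (fails at j=3)
  i=3: ✗ (fails at j=3)
  i=4: ✗ (fails at j=4)
  i=5: ✗ (fails at j=5)

none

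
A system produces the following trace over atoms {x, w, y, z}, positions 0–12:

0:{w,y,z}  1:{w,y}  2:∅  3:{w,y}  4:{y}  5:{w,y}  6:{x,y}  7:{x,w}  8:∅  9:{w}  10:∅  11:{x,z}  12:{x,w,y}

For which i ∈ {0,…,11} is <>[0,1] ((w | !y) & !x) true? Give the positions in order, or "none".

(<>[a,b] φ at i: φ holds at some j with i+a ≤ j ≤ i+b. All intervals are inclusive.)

0, 1, 2, 3, 4, 5, 7, 8, 9, 10

Evaluate at each i in [0,11]:
  i=0: ✓ (witness j=0)
  i=1: ✓ (witness j=1)
  i=2: ✓ (witness j=2)
  i=3: ✓ (witness j=3)
  i=4: ✓ (witness j=5)
  i=5: ✓ (witness j=5)
  i=6: ✗ (none in [6,7])
  i=7: ✓ (witness j=8)
  i=8: ✓ (witness j=8)
  i=9: ✓ (witness j=9)
  i=10: ✓ (witness j=10)
  i=11: ✗ (none in [11,12])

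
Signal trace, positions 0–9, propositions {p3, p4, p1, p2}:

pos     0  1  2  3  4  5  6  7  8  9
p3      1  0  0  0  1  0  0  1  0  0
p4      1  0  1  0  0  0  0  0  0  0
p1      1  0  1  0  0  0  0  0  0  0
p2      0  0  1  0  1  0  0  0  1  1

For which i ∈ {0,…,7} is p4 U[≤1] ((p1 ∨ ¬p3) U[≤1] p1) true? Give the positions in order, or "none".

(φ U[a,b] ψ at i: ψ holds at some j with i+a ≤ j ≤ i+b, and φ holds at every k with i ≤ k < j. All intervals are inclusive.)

Evaluate at each i in [0,7]:
  i=0: ✓ (rhs at j=0)
  i=1: ✓ (rhs at j=1)
  i=2: ✓ (rhs at j=2)
  i=3: ✗ (no rhs in [3,4])
  i=4: ✗ (no rhs in [4,5])
  i=5: ✗ (no rhs in [5,6])
  i=6: ✗ (no rhs in [6,7])
  i=7: ✗ (no rhs in [7,8])

0, 1, 2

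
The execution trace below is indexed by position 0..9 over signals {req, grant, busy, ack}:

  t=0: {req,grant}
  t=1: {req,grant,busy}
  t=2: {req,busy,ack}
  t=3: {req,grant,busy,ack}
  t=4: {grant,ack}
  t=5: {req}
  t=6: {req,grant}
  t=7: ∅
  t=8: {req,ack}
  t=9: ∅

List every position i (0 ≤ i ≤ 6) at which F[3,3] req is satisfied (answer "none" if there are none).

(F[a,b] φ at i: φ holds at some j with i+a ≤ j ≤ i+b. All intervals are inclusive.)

0, 2, 3, 5

Evaluate at each i in [0,6]:
  i=0: ✓ (witness j=3)
  i=1: ✗ (none in [4,4])
  i=2: ✓ (witness j=5)
  i=3: ✓ (witness j=6)
  i=4: ✗ (none in [7,7])
  i=5: ✓ (witness j=8)
  i=6: ✗ (none in [9,9])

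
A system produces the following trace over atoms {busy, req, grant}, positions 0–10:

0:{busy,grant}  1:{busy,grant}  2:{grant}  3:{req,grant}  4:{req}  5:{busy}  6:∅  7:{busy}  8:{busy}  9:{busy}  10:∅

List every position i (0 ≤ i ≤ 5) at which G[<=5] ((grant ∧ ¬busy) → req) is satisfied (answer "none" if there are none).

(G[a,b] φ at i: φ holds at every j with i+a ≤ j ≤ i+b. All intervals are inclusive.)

Evaluate at each i in [0,5]:
  i=0: ✗ (fails at j=2)
  i=1: ✗ (fails at j=2)
  i=2: ✗ (fails at j=2)
  i=3: ✓ (all of [3,8])
  i=4: ✓ (all of [4,9])
  i=5: ✓ (all of [5,10])

3, 4, 5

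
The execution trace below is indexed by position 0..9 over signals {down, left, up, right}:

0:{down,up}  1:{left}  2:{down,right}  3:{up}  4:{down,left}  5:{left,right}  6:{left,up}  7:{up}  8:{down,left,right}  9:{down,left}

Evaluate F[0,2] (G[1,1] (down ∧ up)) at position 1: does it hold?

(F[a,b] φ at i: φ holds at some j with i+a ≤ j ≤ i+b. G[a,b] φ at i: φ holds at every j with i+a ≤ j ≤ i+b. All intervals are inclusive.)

Check G[1,1] (down ∧ up) at each j in [1,3]:
  j=1: fails at 2
  j=2: fails at 3
  j=3: fails at 4
No position in the window satisfies it → formula fails.

No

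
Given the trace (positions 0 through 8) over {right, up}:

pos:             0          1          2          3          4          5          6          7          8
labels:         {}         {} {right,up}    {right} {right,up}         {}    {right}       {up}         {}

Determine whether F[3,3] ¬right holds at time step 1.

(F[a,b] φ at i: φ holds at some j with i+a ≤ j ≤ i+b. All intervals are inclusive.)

False

Check ¬right at each j in [4,4]:
  j=4: false
No position in the window satisfies it → formula fails.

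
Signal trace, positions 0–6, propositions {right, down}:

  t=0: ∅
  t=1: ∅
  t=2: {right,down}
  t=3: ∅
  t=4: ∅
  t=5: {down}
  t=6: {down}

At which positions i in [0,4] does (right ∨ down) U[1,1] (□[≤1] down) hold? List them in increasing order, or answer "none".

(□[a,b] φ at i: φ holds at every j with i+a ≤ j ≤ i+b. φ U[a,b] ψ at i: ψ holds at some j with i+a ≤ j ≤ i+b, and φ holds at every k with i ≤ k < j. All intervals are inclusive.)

none

Evaluate at each i in [0,4]:
  i=0: ✗ (no rhs in [1,1])
  i=1: ✗ (no rhs in [2,2])
  i=2: ✗ (no rhs in [3,3])
  i=3: ✗ (no rhs in [4,4])
  i=4: ✗ (lhs fails at k=4 before rhs at j=5)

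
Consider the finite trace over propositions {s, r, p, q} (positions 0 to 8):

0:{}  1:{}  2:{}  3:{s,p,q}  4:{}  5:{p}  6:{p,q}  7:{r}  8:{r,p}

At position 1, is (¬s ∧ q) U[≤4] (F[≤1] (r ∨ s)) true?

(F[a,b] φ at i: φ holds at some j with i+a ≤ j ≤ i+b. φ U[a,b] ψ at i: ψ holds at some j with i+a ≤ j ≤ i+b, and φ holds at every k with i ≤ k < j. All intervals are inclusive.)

False

Need some j in [1,5] with F[≤1] (r ∨ s), and (¬s ∧ q) at every k in [1,j-1].
  j=1: F[≤1] (r ∨ s) — fails (none in [1,2]).
  j=2: F[≤1] (r ∨ s) holds, but (¬s ∧ q) fails at k=1 → not this j.
  j=3: F[≤1] (r ∨ s) holds, but (¬s ∧ q) fails at k=1 → not this j.
  j=4: F[≤1] (r ∨ s) — fails (none in [4,5]).
  j=5: F[≤1] (r ∨ s) — fails (none in [5,6]).
No j in the window works → until fails.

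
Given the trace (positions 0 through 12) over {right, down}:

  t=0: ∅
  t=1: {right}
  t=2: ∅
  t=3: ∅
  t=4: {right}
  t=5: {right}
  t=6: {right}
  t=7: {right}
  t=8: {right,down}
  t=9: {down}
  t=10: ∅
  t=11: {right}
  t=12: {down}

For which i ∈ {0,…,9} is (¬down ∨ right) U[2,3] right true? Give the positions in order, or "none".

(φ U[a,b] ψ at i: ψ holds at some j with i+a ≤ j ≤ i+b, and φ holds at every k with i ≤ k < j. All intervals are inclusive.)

1, 2, 3, 4, 5, 6

Evaluate at each i in [0,9]:
  i=0: ✗ (no rhs in [2,3])
  i=1: ✓ (rhs at j=4; lhs holds on [1,3])
  i=2: ✓ (rhs at j=4; lhs holds on [2,3])
  i=3: ✓ (rhs at j=5; lhs holds on [3,4])
  i=4: ✓ (rhs at j=6; lhs holds on [4,5])
  i=5: ✓ (rhs at j=7; lhs holds on [5,6])
  i=6: ✓ (rhs at j=8; lhs holds on [6,7])
  i=7: ✗ (no rhs in [9,10])
  i=8: ✗ (lhs fails at k=9 before rhs at j=11)
  i=9: ✗ (lhs fails at k=9 before rhs at j=11)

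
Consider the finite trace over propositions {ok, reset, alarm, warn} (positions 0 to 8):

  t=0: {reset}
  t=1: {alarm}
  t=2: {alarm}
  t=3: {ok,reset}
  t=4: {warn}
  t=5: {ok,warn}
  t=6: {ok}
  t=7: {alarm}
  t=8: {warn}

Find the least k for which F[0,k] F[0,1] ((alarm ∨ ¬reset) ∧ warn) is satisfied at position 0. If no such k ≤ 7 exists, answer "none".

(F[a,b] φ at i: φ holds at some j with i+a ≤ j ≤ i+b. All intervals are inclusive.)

3

Scan j = 0,1,… for F[0,1] ((alarm ∨ ¬reset) ∧ warn):
  j=0: fails
  j=1: fails
  j=2: fails
  j=3: holds
First hit at j=3, so smallest k = 3-0 = 3.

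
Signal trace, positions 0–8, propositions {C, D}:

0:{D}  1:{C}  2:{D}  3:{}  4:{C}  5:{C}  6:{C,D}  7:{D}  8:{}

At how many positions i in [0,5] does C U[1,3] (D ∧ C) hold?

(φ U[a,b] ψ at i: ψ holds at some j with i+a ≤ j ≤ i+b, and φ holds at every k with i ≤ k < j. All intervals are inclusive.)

Evaluate at each i in [0,5]:
  i=0: ✗ (no rhs in [1,3])
  i=1: ✗ (no rhs in [2,4])
  i=2: ✗ (no rhs in [3,5])
  i=3: ✗ (lhs fails at k=3 before rhs at j=6)
  i=4: ✓ (rhs at j=6; lhs holds on [4,5])
  i=5: ✓ (rhs at j=6; lhs holds on [5,5])
Positions where it holds: {4, 5} → 2.

2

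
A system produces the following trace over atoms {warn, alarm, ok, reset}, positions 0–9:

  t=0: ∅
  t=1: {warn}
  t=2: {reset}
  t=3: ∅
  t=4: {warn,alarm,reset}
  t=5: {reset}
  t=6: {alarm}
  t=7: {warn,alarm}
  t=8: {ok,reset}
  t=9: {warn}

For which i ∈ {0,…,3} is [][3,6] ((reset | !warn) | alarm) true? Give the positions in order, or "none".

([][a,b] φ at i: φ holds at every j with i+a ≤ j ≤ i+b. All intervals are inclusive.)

Evaluate at each i in [0,3]:
  i=0: ✓ (all of [3,6])
  i=1: ✓ (all of [4,7])
  i=2: ✓ (all of [5,8])
  i=3: ✗ (fails at j=9)

0, 1, 2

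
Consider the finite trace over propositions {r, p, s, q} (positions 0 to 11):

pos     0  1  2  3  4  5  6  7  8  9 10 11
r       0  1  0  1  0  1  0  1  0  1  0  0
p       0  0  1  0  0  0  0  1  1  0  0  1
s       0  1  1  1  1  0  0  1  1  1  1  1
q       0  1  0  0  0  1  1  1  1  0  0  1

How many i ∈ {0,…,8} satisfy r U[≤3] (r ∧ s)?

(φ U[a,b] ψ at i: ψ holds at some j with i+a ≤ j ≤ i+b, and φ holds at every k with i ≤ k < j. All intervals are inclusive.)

Evaluate at each i in [0,8]:
  i=0: ✗ (lhs fails at k=0 before rhs at j=1)
  i=1: ✓ (rhs at j=1)
  i=2: ✗ (lhs fails at k=2 before rhs at j=3)
  i=3: ✓ (rhs at j=3)
  i=4: ✗ (lhs fails at k=4 before rhs at j=7)
  i=5: ✗ (lhs fails at k=6 before rhs at j=7)
  i=6: ✗ (lhs fails at k=6 before rhs at j=7)
  i=7: ✓ (rhs at j=7)
  i=8: ✗ (lhs fails at k=8 before rhs at j=9)
Positions where it holds: {1, 3, 7} → 3.

3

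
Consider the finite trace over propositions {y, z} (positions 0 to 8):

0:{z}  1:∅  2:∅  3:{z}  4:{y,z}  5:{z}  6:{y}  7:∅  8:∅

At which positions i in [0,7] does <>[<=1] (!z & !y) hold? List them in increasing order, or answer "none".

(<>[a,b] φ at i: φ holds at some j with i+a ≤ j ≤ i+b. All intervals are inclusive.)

0, 1, 2, 6, 7

Evaluate at each i in [0,7]:
  i=0: ✓ (witness j=1)
  i=1: ✓ (witness j=1)
  i=2: ✓ (witness j=2)
  i=3: ✗ (none in [3,4])
  i=4: ✗ (none in [4,5])
  i=5: ✗ (none in [5,6])
  i=6: ✓ (witness j=7)
  i=7: ✓ (witness j=7)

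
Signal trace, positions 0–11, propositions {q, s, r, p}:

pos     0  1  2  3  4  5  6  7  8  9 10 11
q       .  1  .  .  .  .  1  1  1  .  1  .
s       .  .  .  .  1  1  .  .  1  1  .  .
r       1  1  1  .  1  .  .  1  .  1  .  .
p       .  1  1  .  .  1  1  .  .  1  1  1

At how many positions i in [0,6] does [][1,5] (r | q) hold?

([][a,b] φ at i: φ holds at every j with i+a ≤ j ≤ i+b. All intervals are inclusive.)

Evaluate at each i in [0,6]:
  i=0: ✗ (fails at j=3)
  i=1: ✗ (fails at j=3)
  i=2: ✗ (fails at j=3)
  i=3: ✗ (fails at j=5)
  i=4: ✗ (fails at j=5)
  i=5: ✓ (all of [6,10])
  i=6: ✗ (fails at j=11)
Positions where it holds: {5} → 1.

1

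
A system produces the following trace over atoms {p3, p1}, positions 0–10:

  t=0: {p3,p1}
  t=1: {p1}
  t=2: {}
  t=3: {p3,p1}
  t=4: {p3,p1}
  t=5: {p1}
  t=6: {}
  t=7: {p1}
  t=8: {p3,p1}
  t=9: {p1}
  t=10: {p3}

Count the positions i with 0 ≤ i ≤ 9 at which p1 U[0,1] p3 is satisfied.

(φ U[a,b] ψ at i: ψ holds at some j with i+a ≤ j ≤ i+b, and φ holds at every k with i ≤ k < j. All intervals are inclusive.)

Evaluate at each i in [0,9]:
  i=0: ✓ (rhs at j=0)
  i=1: ✗ (no rhs in [1,2])
  i=2: ✗ (lhs fails at k=2 before rhs at j=3)
  i=3: ✓ (rhs at j=3)
  i=4: ✓ (rhs at j=4)
  i=5: ✗ (no rhs in [5,6])
  i=6: ✗ (no rhs in [6,7])
  i=7: ✓ (rhs at j=8; lhs holds on [7,7])
  i=8: ✓ (rhs at j=8)
  i=9: ✓ (rhs at j=10; lhs holds on [9,9])
Positions where it holds: {0, 3, 4, 7, 8, 9} → 6.

6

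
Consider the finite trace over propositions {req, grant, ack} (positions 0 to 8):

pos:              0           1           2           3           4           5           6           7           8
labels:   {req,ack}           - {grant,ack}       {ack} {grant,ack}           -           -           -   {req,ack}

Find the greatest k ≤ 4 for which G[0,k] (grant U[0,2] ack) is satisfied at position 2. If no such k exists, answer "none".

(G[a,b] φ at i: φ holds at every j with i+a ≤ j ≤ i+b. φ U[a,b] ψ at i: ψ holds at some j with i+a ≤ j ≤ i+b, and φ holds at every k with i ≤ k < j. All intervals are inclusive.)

(grant U[0,2] ack) must hold from j=2 onward; find where it first fails.
  j=2: holds
  j=3: holds
  j=4: holds
  j=5: fails
Holds on [2,4], so largest k = 2.

2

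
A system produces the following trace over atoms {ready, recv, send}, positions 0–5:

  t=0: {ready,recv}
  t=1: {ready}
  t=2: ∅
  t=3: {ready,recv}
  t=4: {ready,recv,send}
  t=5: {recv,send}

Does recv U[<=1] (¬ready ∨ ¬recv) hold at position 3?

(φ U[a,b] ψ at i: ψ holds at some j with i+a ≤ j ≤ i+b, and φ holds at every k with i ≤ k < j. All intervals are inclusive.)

Does not hold

Need some j in [3,4] with (¬ready ∨ ¬recv), and recv at every k in [3,j-1].
  j=3: (¬ready ∨ ¬recv) false.
  j=4: (¬ready ∨ ¬recv) false.
No j in the window works → until fails.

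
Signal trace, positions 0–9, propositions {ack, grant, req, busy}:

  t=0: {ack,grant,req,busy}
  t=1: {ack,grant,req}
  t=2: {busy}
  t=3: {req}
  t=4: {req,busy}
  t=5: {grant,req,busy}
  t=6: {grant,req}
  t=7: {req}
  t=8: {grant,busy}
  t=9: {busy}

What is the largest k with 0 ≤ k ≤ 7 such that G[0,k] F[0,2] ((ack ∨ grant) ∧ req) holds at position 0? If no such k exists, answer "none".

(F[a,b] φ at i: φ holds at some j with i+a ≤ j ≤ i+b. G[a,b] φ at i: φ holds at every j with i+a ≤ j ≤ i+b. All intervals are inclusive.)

F[0,2] ((ack ∨ grant) ∧ req) must hold from j=0 onward; find where it first fails.
  j=0: holds
  j=1: holds
  j=2: fails
Holds on [0,1], so largest k = 1.

1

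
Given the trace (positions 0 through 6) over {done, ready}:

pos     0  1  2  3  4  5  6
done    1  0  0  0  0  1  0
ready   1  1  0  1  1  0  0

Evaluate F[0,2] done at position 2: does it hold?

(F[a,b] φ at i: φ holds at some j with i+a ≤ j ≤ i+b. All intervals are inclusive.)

Check done at each j in [2,4]:
  j=2: false
  j=3: false
  j=4: false
No position in the window satisfies it → formula fails.

False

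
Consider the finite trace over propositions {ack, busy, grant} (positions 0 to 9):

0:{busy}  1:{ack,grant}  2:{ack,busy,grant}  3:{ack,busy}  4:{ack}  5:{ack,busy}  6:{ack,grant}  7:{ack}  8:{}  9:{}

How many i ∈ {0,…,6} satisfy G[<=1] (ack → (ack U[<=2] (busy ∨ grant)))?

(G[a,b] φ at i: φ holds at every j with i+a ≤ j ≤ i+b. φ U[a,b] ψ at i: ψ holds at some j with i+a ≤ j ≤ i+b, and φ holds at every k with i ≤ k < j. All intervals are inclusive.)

6

Evaluate at each i in [0,6]:
  i=0: ✓ (all of [0,1])
  i=1: ✓ (all of [1,2])
  i=2: ✓ (all of [2,3])
  i=3: ✓ (all of [3,4])
  i=4: ✓ (all of [4,5])
  i=5: ✓ (all of [5,6])
  i=6: ✗ (fails at j=7)
Positions where it holds: {0, 1, 2, 3, 4, 5} → 6.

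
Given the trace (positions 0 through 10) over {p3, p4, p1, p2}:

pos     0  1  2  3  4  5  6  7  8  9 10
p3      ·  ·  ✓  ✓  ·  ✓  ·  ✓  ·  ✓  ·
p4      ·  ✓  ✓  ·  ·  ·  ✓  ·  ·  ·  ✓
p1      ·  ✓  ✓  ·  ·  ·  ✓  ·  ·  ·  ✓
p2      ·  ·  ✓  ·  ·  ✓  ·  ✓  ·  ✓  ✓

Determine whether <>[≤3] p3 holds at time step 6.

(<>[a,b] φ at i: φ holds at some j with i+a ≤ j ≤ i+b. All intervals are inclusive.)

Check p3 at each j in [6,9]:
  j=6: false
  j=7: true
  j=8: false
  j=9: true
Found at j=7 → formula holds.

Yes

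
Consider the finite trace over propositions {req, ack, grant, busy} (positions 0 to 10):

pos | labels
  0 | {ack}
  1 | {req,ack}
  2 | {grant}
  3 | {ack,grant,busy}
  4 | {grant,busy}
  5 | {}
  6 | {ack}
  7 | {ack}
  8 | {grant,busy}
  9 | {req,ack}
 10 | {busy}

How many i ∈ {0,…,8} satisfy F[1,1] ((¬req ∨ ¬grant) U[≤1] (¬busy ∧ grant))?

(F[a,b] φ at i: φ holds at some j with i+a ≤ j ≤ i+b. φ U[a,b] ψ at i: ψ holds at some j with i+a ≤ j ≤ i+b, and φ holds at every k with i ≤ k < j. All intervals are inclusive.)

Evaluate at each i in [0,8]:
  i=0: ✓ (witness j=1)
  i=1: ✓ (witness j=2)
  i=2: ✗ (none in [3,3])
  i=3: ✗ (none in [4,4])
  i=4: ✗ (none in [5,5])
  i=5: ✗ (none in [6,6])
  i=6: ✗ (none in [7,7])
  i=7: ✗ (none in [8,8])
  i=8: ✗ (none in [9,9])
Positions where it holds: {0, 1} → 2.

2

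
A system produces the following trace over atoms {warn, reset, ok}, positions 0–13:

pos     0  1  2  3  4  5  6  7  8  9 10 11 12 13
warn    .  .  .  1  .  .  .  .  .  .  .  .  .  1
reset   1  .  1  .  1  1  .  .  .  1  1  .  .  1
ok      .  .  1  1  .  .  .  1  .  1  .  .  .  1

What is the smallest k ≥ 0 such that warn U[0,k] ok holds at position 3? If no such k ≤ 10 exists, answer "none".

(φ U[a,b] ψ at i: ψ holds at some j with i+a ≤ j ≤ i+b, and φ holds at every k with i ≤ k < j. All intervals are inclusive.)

Need earliest j ≥ 3 with ok, and warn at every k in [3,j-1].
  j=3: rhs holds (empty prefix). k = 0.

0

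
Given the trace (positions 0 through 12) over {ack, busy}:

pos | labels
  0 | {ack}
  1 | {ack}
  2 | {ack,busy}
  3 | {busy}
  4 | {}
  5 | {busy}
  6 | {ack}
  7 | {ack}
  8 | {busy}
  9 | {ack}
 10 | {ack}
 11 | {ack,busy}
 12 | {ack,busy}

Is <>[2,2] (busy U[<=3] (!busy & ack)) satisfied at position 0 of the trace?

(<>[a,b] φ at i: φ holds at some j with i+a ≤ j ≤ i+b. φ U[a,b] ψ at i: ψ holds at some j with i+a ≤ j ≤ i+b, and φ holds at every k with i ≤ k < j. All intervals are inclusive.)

False

Check (busy U[<=3] (!busy & ack)) at each j in [2,2]:
  j=2: fails
No position in the window satisfies it → formula fails.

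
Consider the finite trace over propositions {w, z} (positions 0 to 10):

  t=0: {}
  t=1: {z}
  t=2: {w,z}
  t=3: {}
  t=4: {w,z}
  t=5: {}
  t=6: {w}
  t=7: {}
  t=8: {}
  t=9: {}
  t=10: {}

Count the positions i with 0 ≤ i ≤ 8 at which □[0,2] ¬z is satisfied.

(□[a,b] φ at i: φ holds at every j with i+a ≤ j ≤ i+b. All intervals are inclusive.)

Evaluate at each i in [0,8]:
  i=0: ✗ (fails at j=1)
  i=1: ✗ (fails at j=1)
  i=2: ✗ (fails at j=2)
  i=3: ✗ (fails at j=4)
  i=4: ✗ (fails at j=4)
  i=5: ✓ (all of [5,7])
  i=6: ✓ (all of [6,8])
  i=7: ✓ (all of [7,9])
  i=8: ✓ (all of [8,10])
Positions where it holds: {5, 6, 7, 8} → 4.

4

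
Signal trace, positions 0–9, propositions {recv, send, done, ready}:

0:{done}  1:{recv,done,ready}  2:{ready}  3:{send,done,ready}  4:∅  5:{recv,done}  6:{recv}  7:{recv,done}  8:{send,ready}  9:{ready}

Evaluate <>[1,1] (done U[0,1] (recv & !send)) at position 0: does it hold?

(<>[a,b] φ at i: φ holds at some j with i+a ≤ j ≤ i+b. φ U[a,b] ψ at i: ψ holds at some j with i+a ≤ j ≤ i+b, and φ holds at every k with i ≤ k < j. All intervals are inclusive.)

Yes

Check (done U[0,1] (recv & !send)) at each j in [1,1]:
  j=1: holds
Found at j=1 → formula holds.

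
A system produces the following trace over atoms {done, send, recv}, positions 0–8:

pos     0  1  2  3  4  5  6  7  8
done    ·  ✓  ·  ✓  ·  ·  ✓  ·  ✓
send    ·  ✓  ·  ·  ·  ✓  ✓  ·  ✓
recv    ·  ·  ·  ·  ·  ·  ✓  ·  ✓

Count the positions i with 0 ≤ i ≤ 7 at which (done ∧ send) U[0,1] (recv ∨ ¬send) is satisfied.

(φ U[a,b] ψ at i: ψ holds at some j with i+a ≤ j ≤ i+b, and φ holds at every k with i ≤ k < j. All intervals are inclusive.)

Evaluate at each i in [0,7]:
  i=0: ✓ (rhs at j=0)
  i=1: ✓ (rhs at j=2; lhs holds on [1,1])
  i=2: ✓ (rhs at j=2)
  i=3: ✓ (rhs at j=3)
  i=4: ✓ (rhs at j=4)
  i=5: ✗ (lhs fails at k=5 before rhs at j=6)
  i=6: ✓ (rhs at j=6)
  i=7: ✓ (rhs at j=7)
Positions where it holds: {0, 1, 2, 3, 4, 6, 7} → 7.

7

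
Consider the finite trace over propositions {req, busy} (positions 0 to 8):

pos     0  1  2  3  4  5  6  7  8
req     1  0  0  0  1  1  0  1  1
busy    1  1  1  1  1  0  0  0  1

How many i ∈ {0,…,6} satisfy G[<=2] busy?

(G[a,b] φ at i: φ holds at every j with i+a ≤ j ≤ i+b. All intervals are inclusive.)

3

Evaluate at each i in [0,6]:
  i=0: ✓ (all of [0,2])
  i=1: ✓ (all of [1,3])
  i=2: ✓ (all of [2,4])
  i=3: ✗ (fails at j=5)
  i=4: ✗ (fails at j=5)
  i=5: ✗ (fails at j=5)
  i=6: ✗ (fails at j=6)
Positions where it holds: {0, 1, 2} → 3.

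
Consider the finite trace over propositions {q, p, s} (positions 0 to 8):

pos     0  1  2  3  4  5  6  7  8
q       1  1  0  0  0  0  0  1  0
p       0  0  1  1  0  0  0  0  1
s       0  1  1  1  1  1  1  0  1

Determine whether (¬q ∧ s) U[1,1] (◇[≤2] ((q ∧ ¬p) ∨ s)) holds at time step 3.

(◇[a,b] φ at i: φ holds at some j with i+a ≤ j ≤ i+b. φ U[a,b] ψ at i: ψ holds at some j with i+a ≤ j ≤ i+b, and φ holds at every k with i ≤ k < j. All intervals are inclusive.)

True

Need some j in [4,4] with ◇[≤2] ((q ∧ ¬p) ∨ s), and (¬q ∧ s) at every k in [3,j-1].
  j=4: ◇[≤2] ((q ∧ ¬p) ∨ s) holds; (¬q ∧ s) holds at every k in [3,3] → satisfied.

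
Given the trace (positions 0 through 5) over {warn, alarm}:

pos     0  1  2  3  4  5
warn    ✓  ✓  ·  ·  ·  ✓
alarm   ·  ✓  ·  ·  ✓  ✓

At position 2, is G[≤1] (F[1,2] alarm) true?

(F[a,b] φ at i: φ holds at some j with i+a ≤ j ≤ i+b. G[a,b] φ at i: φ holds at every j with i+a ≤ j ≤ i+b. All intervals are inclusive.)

Check F[1,2] alarm at every j in [2,3]:
  j=2: holds (witness at 4)
  j=3: holds (witness at 4)
All positions satisfy it → formula holds.

Holds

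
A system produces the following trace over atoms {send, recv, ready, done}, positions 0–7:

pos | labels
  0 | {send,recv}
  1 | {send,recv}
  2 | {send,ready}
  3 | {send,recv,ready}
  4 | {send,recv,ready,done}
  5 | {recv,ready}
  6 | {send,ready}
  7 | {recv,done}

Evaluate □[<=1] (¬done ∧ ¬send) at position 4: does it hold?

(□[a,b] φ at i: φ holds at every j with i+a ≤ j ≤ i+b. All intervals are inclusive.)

Check (¬done ∧ ¬send) at every j in [4,5]:
  j=4: false
  j=5: true
Fails at j=4 → formula fails.

False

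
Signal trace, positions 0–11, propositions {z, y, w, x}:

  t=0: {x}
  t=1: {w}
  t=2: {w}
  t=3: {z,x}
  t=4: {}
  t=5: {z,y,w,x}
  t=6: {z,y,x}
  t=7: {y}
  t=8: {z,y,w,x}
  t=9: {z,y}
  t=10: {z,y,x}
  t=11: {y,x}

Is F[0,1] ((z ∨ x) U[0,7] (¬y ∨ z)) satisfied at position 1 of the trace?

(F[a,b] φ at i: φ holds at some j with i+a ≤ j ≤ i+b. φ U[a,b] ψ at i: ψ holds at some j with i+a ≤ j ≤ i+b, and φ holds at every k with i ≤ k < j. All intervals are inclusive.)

True

Check ((z ∨ x) U[0,7] (¬y ∨ z)) at each j in [1,2]:
  j=1: holds
  j=2: holds
Found at j=1 → formula holds.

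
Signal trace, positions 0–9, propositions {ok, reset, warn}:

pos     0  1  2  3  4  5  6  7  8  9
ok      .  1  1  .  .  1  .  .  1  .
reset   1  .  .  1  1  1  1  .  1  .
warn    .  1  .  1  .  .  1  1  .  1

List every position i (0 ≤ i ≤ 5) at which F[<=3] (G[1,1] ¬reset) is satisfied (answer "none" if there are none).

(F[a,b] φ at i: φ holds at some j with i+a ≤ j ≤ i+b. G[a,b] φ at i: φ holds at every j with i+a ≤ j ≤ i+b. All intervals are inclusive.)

Evaluate at each i in [0,5]:
  i=0: ✓ (witness j=0)
  i=1: ✓ (witness j=1)
  i=2: ✗ (none in [2,5])
  i=3: ✓ (witness j=6)
  i=4: ✓ (witness j=6)
  i=5: ✓ (witness j=6)

0, 1, 3, 4, 5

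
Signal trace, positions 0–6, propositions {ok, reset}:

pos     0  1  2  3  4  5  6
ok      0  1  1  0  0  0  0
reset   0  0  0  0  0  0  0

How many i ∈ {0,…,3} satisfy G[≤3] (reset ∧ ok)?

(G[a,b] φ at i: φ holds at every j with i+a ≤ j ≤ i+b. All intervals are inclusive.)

Evaluate at each i in [0,3]:
  i=0: ✗ (fails at j=0)
  i=1: ✗ (fails at j=1)
  i=2: ✗ (fails at j=2)
  i=3: ✗ (fails at j=3)
Positions where it holds: {} → 0.

0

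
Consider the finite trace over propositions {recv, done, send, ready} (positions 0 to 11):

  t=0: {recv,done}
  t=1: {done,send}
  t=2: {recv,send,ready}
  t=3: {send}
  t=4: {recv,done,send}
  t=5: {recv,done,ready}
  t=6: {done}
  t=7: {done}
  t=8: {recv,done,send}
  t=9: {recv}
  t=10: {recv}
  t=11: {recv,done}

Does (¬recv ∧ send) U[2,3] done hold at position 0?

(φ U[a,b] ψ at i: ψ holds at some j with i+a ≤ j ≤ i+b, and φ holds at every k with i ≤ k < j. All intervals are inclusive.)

No

Need some j in [2,3] with done, and (¬recv ∧ send) at every k in [0,j-1].
  j=2: done false.
  j=3: done false.
No j in the window works → until fails.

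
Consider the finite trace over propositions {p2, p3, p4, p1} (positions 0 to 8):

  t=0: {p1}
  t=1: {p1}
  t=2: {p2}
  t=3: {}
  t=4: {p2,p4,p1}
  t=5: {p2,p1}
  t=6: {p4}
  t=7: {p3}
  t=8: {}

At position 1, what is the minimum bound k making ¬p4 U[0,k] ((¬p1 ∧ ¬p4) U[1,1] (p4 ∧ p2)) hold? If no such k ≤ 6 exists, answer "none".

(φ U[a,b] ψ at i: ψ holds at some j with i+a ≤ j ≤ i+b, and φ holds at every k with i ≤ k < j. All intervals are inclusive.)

2

Need earliest j ≥ 1 with ((¬p1 ∧ ¬p4) U[1,1] (p4 ∧ p2)), and ¬p4 at every k in [1,j-1].
  j=1: rhs fails.
  j=2: rhs fails.
  j=3: rhs holds; lhs holds on [1,2]. k = 2.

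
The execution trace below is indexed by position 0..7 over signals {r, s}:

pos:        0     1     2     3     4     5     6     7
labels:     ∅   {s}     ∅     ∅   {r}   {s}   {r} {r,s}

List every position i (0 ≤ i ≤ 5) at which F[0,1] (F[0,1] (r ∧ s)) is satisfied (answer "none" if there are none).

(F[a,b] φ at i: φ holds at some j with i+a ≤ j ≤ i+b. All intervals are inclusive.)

Evaluate at each i in [0,5]:
  i=0: ✗ (none in [0,1])
  i=1: ✗ (none in [1,2])
  i=2: ✗ (none in [2,3])
  i=3: ✗ (none in [3,4])
  i=4: ✗ (none in [4,5])
  i=5: ✓ (witness j=6)

5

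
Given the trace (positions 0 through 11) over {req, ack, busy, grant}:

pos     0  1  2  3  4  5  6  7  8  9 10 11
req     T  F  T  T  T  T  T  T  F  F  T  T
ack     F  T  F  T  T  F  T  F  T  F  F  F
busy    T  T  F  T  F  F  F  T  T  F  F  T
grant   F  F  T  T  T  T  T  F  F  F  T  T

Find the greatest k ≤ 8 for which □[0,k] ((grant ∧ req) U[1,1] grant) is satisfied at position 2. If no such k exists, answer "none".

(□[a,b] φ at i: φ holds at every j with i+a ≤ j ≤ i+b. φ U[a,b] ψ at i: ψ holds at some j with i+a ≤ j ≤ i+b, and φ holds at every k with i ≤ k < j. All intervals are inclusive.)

((grant ∧ req) U[1,1] grant) must hold from j=2 onward; find where it first fails.
  j=2: holds
  j=3: holds
  j=4: holds
  j=5: holds
  j=6: fails
Holds on [2,5], so largest k = 3.

3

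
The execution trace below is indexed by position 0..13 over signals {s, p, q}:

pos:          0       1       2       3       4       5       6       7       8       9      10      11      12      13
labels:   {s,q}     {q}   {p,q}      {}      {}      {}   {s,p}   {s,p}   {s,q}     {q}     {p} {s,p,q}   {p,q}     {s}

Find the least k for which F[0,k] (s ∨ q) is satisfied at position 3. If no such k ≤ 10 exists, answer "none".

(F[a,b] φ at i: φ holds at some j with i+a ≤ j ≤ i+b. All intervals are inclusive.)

Scan j = 3,4,… for (s ∨ q):
  j=3: fails
  j=4: fails
  j=5: fails
  j=6: holds
First hit at j=6, so smallest k = 6-3 = 3.

3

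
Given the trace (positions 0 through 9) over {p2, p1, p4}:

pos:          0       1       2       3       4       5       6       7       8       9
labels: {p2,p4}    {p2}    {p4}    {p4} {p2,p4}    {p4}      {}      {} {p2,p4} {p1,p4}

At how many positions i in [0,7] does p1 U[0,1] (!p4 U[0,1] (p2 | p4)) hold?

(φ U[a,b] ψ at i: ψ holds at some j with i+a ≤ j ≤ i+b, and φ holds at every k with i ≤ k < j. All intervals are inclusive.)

7

Evaluate at each i in [0,7]:
  i=0: ✓ (rhs at j=0)
  i=1: ✓ (rhs at j=1)
  i=2: ✓ (rhs at j=2)
  i=3: ✓ (rhs at j=3)
  i=4: ✓ (rhs at j=4)
  i=5: ✓ (rhs at j=5)
  i=6: ✗ (lhs fails at k=6 before rhs at j=7)
  i=7: ✓ (rhs at j=7)
Positions where it holds: {0, 1, 2, 3, 4, 5, 7} → 7.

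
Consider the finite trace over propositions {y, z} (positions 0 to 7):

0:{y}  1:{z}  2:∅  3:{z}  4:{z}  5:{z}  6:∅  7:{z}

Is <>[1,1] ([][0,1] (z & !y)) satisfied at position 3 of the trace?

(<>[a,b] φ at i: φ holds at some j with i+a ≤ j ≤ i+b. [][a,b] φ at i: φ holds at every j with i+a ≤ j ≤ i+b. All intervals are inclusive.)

Yes

Check [][0,1] (z & !y) at each j in [4,4]:
  j=4: holds on [4,5]
Found at j=4 → formula holds.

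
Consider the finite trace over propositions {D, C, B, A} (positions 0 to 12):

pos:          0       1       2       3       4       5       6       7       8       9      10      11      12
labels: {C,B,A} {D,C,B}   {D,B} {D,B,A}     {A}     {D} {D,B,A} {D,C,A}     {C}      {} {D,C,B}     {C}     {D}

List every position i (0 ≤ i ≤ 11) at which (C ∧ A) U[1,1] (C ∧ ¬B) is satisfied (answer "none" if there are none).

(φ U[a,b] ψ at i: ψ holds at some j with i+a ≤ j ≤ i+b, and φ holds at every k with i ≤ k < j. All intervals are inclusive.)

7

Evaluate at each i in [0,11]:
  i=0: ✗ (no rhs in [1,1])
  i=1: ✗ (no rhs in [2,2])
  i=2: ✗ (no rhs in [3,3])
  i=3: ✗ (no rhs in [4,4])
  i=4: ✗ (no rhs in [5,5])
  i=5: ✗ (no rhs in [6,6])
  i=6: ✗ (lhs fails at k=6 before rhs at j=7)
  i=7: ✓ (rhs at j=8; lhs holds on [7,7])
  i=8: ✗ (no rhs in [9,9])
  i=9: ✗ (no rhs in [10,10])
  i=10: ✗ (lhs fails at k=10 before rhs at j=11)
  i=11: ✗ (no rhs in [12,12])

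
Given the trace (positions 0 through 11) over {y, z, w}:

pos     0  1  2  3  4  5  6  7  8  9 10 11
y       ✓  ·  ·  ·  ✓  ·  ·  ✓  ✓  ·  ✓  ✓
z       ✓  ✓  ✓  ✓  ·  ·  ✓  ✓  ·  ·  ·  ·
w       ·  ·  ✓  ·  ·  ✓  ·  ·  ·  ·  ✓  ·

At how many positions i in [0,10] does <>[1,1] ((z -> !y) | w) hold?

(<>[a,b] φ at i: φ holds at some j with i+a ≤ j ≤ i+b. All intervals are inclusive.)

Evaluate at each i in [0,10]:
  i=0: ✓ (witness j=1)
  i=1: ✓ (witness j=2)
  i=2: ✓ (witness j=3)
  i=3: ✓ (witness j=4)
  i=4: ✓ (witness j=5)
  i=5: ✓ (witness j=6)
  i=6: ✗ (none in [7,7])
  i=7: ✓ (witness j=8)
  i=8: ✓ (witness j=9)
  i=9: ✓ (witness j=10)
  i=10: ✓ (witness j=11)
Positions where it holds: {0, 1, 2, 3, 4, 5, 7, 8, 9, 10} → 10.

10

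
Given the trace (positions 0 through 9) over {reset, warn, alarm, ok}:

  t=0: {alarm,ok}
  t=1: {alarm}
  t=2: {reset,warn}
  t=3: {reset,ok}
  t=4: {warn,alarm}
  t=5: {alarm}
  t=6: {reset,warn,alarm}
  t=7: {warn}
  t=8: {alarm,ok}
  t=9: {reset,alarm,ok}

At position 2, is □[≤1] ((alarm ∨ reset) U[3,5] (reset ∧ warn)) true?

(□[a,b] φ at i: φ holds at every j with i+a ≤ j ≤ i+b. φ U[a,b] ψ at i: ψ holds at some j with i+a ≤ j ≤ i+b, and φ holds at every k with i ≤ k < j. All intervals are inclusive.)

Yes

Check ((alarm ∨ reset) U[3,5] (reset ∧ warn)) at every j in [2,3]:
  j=2: holds
  j=3: holds
All positions satisfy it → formula holds.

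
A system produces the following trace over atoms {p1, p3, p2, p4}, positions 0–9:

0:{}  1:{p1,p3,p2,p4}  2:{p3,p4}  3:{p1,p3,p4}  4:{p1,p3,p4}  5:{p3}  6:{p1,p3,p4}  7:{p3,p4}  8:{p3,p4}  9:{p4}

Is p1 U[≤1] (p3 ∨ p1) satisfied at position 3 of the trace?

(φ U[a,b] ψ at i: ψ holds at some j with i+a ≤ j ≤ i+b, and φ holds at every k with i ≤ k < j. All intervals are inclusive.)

Need some j in [3,4] with (p3 ∨ p1), and p1 at every k in [3,j-1].
  j=3: (p3 ∨ p1) holds; no prefix to check → satisfied.

Holds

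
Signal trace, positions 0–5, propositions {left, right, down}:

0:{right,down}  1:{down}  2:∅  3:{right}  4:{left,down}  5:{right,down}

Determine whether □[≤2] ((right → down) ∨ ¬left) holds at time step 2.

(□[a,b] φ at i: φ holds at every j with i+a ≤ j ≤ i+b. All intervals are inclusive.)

True

Check ((right → down) ∨ ¬left) at every j in [2,4]:
  j=2: true
  j=3: true
  j=4: true
All positions satisfy it → formula holds.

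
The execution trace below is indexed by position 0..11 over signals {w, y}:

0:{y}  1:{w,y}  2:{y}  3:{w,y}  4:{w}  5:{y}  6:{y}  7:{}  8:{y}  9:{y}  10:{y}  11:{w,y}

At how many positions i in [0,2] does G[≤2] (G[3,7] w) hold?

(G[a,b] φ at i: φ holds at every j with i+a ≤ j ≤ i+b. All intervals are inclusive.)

Evaluate at each i in [0,2]:
  i=0: ✗ (fails at j=0)
  i=1: ✗ (fails at j=1)
  i=2: ✗ (fails at j=2)
Positions where it holds: {} → 0.

0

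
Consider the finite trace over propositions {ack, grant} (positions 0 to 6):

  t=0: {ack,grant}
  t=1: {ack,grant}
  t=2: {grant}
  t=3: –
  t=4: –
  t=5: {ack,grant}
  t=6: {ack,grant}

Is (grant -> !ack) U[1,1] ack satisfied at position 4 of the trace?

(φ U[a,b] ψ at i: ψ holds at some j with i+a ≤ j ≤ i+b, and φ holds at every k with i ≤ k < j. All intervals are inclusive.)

Holds

Need some j in [5,5] with ack, and (grant -> !ack) at every k in [4,j-1].
  j=5: ack holds; (grant -> !ack) holds at every k in [4,4] → satisfied.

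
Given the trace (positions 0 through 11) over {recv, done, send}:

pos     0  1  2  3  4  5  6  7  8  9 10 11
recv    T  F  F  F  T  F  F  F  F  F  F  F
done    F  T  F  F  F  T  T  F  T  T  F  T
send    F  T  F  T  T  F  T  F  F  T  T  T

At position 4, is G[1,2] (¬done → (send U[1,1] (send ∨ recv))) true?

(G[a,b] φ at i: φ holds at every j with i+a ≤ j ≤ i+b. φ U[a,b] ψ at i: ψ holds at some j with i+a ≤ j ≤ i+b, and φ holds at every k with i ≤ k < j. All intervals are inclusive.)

Holds

Check (¬done → (send U[1,1] (send ∨ recv))) at every j in [5,6]:
  j=5: antecedent false → ✓
  j=6: antecedent false → ✓
All positions satisfy it → formula holds.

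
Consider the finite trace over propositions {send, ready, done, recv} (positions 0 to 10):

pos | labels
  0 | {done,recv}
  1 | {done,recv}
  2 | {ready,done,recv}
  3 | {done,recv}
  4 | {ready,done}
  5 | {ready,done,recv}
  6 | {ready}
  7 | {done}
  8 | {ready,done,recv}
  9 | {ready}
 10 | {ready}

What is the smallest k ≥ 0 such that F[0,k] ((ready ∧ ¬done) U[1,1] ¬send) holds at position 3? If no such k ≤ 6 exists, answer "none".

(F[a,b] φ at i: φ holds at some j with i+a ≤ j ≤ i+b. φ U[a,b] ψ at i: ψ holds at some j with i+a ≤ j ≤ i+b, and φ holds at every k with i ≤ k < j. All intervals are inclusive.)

3

Scan j = 3,4,… for ((ready ∧ ¬done) U[1,1] ¬send):
  j=3: fails
  j=4: fails
  j=5: fails
  j=6: holds
First hit at j=6, so smallest k = 6-3 = 3.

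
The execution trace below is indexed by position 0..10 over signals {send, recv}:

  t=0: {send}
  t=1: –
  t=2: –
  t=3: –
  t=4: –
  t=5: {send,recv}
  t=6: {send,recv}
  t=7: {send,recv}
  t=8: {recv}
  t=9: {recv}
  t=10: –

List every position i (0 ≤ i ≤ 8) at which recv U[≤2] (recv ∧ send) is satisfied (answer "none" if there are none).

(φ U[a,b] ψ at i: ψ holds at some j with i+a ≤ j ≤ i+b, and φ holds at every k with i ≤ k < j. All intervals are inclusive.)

5, 6, 7

Evaluate at each i in [0,8]:
  i=0: ✗ (no rhs in [0,2])
  i=1: ✗ (no rhs in [1,3])
  i=2: ✗ (no rhs in [2,4])
  i=3: ✗ (lhs fails at k=3 before rhs at j=5)
  i=4: ✗ (lhs fails at k=4 before rhs at j=5)
  i=5: ✓ (rhs at j=5)
  i=6: ✓ (rhs at j=6)
  i=7: ✓ (rhs at j=7)
  i=8: ✗ (no rhs in [8,10])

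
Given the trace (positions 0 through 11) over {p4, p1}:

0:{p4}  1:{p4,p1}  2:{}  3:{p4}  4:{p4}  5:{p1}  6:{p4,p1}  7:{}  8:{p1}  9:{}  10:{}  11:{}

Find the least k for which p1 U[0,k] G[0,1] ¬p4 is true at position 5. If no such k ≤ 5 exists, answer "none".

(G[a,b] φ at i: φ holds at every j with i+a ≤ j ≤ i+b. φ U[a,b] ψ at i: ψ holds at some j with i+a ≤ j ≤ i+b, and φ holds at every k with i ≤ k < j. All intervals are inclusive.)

Need earliest j ≥ 5 with G[0,1] ¬p4, and p1 at every k in [5,j-1].
  j=5: rhs fails.
  j=6: rhs fails.
  j=7: rhs holds; lhs holds on [5,6]. k = 2.

2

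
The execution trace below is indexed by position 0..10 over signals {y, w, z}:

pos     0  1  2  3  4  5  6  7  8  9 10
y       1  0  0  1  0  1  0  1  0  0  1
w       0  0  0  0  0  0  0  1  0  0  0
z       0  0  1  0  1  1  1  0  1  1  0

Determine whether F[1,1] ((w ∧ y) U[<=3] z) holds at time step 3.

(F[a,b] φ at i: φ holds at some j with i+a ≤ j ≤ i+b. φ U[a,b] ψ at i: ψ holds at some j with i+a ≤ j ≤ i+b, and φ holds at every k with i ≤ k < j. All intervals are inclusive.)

Check ((w ∧ y) U[<=3] z) at each j in [4,4]:
  j=4: holds
Found at j=4 → formula holds.

Yes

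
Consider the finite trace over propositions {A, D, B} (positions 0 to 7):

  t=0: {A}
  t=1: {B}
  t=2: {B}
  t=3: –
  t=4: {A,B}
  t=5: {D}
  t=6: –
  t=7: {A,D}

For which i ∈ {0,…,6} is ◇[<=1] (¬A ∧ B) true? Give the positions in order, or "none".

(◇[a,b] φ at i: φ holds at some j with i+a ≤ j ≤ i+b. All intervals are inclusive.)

Evaluate at each i in [0,6]:
  i=0: ✓ (witness j=1)
  i=1: ✓ (witness j=1)
  i=2: ✓ (witness j=2)
  i=3: ✗ (none in [3,4])
  i=4: ✗ (none in [4,5])
  i=5: ✗ (none in [5,6])
  i=6: ✗ (none in [6,7])

0, 1, 2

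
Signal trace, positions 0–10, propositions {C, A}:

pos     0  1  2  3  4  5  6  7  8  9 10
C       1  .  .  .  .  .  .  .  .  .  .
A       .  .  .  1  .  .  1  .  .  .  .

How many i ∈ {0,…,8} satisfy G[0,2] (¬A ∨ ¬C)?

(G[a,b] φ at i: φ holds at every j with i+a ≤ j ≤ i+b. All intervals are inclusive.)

Evaluate at each i in [0,8]:
  i=0: ✓ (all of [0,2])
  i=1: ✓ (all of [1,3])
  i=2: ✓ (all of [2,4])
  i=3: ✓ (all of [3,5])
  i=4: ✓ (all of [4,6])
  i=5: ✓ (all of [5,7])
  i=6: ✓ (all of [6,8])
  i=7: ✓ (all of [7,9])
  i=8: ✓ (all of [8,10])
Positions where it holds: {0, 1, 2, 3, 4, 5, 6, 7, 8} → 9.

9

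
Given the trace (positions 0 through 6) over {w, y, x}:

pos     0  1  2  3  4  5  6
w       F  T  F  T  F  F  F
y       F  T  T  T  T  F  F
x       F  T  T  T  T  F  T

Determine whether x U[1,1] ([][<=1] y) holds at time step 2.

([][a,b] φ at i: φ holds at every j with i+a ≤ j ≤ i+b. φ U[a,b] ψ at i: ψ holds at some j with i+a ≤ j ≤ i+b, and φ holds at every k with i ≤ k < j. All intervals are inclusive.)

True

Need some j in [3,3] with [][<=1] y, and x at every k in [2,j-1].
  j=3: [][<=1] y holds; x holds at every k in [2,2] → satisfied.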